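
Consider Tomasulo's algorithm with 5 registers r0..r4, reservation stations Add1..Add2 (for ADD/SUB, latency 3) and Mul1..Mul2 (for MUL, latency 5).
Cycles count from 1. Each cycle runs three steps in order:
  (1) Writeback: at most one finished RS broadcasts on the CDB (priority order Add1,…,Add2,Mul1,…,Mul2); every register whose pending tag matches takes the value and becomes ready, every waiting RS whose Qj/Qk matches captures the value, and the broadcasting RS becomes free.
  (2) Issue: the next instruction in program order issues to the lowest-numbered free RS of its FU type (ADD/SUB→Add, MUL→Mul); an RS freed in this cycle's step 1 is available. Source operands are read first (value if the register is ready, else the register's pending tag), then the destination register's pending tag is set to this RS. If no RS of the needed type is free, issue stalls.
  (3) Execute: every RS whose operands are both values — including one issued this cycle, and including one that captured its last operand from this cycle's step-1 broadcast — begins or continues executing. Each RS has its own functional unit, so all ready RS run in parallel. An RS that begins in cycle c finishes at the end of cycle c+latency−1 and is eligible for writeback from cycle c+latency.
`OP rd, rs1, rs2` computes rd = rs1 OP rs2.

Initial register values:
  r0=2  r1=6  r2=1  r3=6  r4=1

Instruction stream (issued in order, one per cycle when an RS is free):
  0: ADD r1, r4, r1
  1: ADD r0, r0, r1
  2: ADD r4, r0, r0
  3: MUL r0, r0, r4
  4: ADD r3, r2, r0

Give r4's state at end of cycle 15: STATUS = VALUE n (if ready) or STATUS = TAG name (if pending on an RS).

  c1: issue ADD r1<-Add1  regs: r0:2,r1:Add1,r2:1,r3:6,r4:1
  c2: issue ADD r0<-Add2  regs: r0:Add2,r1:Add1,r2:1,r3:6,r4:1
  c3: stall  regs: r0:Add2,r1:Add1,r2:1,r3:6,r4:1
  c4: CDB Add1=7; issue ADD r4<-Add1  regs: r0:Add2,r1:7,r2:1,r3:6,r4:Add1
  c5: issue MUL r0<-Mul1  regs: r0:Mul1,r1:7,r2:1,r3:6,r4:Add1
  c6: stall  regs: r0:Mul1,r1:7,r2:1,r3:6,r4:Add1
  c7: CDB Add2=9; issue ADD r3<-Add2  regs: r0:Mul1,r1:7,r2:1,r3:Add2,r4:Add1
  c8: -  regs: r0:Mul1,r1:7,r2:1,r3:Add2,r4:Add1
  c9: -  regs: r0:Mul1,r1:7,r2:1,r3:Add2,r4:Add1
  c10: CDB Add1=18  regs: r0:Mul1,r1:7,r2:1,r3:Add2,r4:18
  c11: -  regs: r0:Mul1,r1:7,r2:1,r3:Add2,r4:18
  c12: -  regs: r0:Mul1,r1:7,r2:1,r3:Add2,r4:18
  c13: -  regs: r0:Mul1,r1:7,r2:1,r3:Add2,r4:18
  c14: -  regs: r0:Mul1,r1:7,r2:1,r3:Add2,r4:18
  c15: CDB Mul1=162  regs: r0:162,r1:7,r2:1,r3:Add2,r4:18

STATUS = VALUE 18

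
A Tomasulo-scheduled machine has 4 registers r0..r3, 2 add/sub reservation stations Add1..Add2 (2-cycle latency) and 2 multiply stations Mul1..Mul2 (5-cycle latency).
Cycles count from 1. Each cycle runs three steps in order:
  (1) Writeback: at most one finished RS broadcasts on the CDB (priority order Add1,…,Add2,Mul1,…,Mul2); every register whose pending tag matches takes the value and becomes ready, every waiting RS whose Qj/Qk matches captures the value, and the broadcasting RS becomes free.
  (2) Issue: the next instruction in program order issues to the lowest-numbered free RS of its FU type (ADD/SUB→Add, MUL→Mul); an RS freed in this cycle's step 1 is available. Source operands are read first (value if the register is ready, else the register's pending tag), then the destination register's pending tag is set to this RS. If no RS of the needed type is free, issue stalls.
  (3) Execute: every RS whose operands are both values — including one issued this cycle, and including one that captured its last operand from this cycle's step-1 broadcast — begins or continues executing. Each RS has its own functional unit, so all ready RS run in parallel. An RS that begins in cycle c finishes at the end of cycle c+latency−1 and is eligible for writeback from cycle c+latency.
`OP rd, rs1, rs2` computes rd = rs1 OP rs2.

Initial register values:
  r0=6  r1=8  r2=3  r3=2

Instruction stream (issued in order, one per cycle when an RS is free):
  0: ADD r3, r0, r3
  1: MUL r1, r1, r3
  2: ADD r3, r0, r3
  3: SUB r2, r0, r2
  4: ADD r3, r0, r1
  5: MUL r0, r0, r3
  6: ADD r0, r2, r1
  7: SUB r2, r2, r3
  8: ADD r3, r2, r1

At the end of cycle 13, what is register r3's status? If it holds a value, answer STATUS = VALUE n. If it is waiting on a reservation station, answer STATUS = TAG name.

STATUS = TAG Add2

cycle 1: issue ADD r3<-Add1 // r0:6,r1:8,r2:3,r3:Add1
cycle 2: issue MUL r1<-Mul1 // r0:6,r1:Mul1,r2:3,r3:Add1
cycle 3: CDB Add1=8; issue ADD r3<-Add1 // r0:6,r1:Mul1,r2:3,r3:Add1
cycle 4: issue SUB r2<-Add2 // r0:6,r1:Mul1,r2:Add2,r3:Add1
cycle 5: CDB Add1=14; issue ADD r3<-Add1 // r0:6,r1:Mul1,r2:Add2,r3:Add1
cycle 6: CDB Add2=3; issue MUL r0<-Mul2 // r0:Mul2,r1:Mul1,r2:3,r3:Add1
cycle 7: issue ADD r0<-Add2 // r0:Add2,r1:Mul1,r2:3,r3:Add1
cycle 8: CDB Mul1=64; stall // r0:Add2,r1:64,r2:3,r3:Add1
cycle 9: stall // r0:Add2,r1:64,r2:3,r3:Add1
cycle 10: CDB Add1=70; issue SUB r2<-Add1 // r0:Add2,r1:64,r2:Add1,r3:70
cycle 11: CDB Add2=67; issue ADD r3<-Add2 // r0:67,r1:64,r2:Add1,r3:Add2
cycle 12: CDB Add1=-67 // r0:67,r1:64,r2:-67,r3:Add2
cycle 13: - // r0:67,r1:64,r2:-67,r3:Add2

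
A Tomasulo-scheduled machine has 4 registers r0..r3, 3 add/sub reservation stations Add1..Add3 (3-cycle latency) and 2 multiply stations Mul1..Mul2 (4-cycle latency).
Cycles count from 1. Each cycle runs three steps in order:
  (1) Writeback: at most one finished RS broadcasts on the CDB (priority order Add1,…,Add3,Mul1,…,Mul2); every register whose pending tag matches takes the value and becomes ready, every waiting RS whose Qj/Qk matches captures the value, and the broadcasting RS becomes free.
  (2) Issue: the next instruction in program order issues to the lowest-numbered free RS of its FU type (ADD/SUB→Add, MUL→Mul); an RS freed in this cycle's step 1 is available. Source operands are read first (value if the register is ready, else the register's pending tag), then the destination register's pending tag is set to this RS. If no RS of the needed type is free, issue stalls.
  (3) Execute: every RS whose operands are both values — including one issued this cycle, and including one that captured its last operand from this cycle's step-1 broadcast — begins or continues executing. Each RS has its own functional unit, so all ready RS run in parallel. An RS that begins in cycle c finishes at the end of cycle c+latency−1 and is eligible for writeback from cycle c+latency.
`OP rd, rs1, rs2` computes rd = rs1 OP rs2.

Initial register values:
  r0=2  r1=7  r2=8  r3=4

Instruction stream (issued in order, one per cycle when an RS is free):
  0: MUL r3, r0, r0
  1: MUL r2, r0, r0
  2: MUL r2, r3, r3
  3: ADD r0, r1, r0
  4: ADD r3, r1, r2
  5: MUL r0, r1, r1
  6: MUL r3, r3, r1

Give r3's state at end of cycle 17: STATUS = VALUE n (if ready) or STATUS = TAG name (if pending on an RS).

STATUS = VALUE 161

cycle 1: issue MUL r3<-Mul1 // r0:2,r1:7,r2:8,r3:Mul1
cycle 2: issue MUL r2<-Mul2 // r0:2,r1:7,r2:Mul2,r3:Mul1
cycle 3: stall // r0:2,r1:7,r2:Mul2,r3:Mul1
cycle 4: stall // r0:2,r1:7,r2:Mul2,r3:Mul1
cycle 5: CDB Mul1=4; issue MUL r2<-Mul1 // r0:2,r1:7,r2:Mul1,r3:4
cycle 6: CDB Mul2=4; issue ADD r0<-Add1 // r0:Add1,r1:7,r2:Mul1,r3:4
cycle 7: issue ADD r3<-Add2 // r0:Add1,r1:7,r2:Mul1,r3:Add2
cycle 8: issue MUL r0<-Mul2 // r0:Mul2,r1:7,r2:Mul1,r3:Add2
cycle 9: CDB Add1=9; stall // r0:Mul2,r1:7,r2:Mul1,r3:Add2
cycle 10: CDB Mul1=16; issue MUL r3<-Mul1 // r0:Mul2,r1:7,r2:16,r3:Mul1
cycle 11: - // r0:Mul2,r1:7,r2:16,r3:Mul1
cycle 12: CDB Mul2=49 // r0:49,r1:7,r2:16,r3:Mul1
cycle 13: CDB Add2=23 // r0:49,r1:7,r2:16,r3:Mul1
cycle 14: - // r0:49,r1:7,r2:16,r3:Mul1
cycle 15: - // r0:49,r1:7,r2:16,r3:Mul1
cycle 16: - // r0:49,r1:7,r2:16,r3:Mul1
cycle 17: CDB Mul1=161 // r0:49,r1:7,r2:16,r3:161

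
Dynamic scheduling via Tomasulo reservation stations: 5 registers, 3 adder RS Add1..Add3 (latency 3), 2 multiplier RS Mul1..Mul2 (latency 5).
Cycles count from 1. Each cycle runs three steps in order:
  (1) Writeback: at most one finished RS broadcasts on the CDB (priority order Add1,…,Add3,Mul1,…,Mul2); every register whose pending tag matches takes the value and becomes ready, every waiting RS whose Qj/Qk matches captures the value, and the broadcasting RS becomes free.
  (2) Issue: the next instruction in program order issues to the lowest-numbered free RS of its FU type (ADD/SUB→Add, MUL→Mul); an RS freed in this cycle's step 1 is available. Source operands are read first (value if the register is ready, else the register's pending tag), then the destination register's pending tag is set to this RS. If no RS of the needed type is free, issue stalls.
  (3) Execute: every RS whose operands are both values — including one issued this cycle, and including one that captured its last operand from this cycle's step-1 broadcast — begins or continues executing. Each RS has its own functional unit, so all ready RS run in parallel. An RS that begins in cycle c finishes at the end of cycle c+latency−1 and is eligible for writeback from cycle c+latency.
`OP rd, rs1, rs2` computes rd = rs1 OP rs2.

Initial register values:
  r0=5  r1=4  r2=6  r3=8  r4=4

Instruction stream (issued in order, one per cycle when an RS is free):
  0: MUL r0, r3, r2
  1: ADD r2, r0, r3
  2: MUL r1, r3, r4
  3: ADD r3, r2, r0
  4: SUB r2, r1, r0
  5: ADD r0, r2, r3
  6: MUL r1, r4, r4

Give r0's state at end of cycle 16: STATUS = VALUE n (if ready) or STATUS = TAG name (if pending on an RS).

STATUS = VALUE 88

cycle 1: issue MUL r0<-Mul1 // r0:Mul1,r1:4,r2:6,r3:8,r4:4
cycle 2: issue ADD r2<-Add1 // r0:Mul1,r1:4,r2:Add1,r3:8,r4:4
cycle 3: issue MUL r1<-Mul2 // r0:Mul1,r1:Mul2,r2:Add1,r3:8,r4:4
cycle 4: issue ADD r3<-Add2 // r0:Mul1,r1:Mul2,r2:Add1,r3:Add2,r4:4
cycle 5: issue SUB r2<-Add3 // r0:Mul1,r1:Mul2,r2:Add3,r3:Add2,r4:4
cycle 6: CDB Mul1=48; stall // r0:48,r1:Mul2,r2:Add3,r3:Add2,r4:4
cycle 7: stall // r0:48,r1:Mul2,r2:Add3,r3:Add2,r4:4
cycle 8: CDB Mul2=32; stall // r0:48,r1:32,r2:Add3,r3:Add2,r4:4
cycle 9: CDB Add1=56; issue ADD r0<-Add1 // r0:Add1,r1:32,r2:Add3,r3:Add2,r4:4
cycle 10: issue MUL r1<-Mul1 // r0:Add1,r1:Mul1,r2:Add3,r3:Add2,r4:4
cycle 11: CDB Add3=-16 // r0:Add1,r1:Mul1,r2:-16,r3:Add2,r4:4
cycle 12: CDB Add2=104 // r0:Add1,r1:Mul1,r2:-16,r3:104,r4:4
cycle 13: - // r0:Add1,r1:Mul1,r2:-16,r3:104,r4:4
cycle 14: - // r0:Add1,r1:Mul1,r2:-16,r3:104,r4:4
cycle 15: CDB Add1=88 // r0:88,r1:Mul1,r2:-16,r3:104,r4:4
cycle 16: CDB Mul1=16 // r0:88,r1:16,r2:-16,r3:104,r4:4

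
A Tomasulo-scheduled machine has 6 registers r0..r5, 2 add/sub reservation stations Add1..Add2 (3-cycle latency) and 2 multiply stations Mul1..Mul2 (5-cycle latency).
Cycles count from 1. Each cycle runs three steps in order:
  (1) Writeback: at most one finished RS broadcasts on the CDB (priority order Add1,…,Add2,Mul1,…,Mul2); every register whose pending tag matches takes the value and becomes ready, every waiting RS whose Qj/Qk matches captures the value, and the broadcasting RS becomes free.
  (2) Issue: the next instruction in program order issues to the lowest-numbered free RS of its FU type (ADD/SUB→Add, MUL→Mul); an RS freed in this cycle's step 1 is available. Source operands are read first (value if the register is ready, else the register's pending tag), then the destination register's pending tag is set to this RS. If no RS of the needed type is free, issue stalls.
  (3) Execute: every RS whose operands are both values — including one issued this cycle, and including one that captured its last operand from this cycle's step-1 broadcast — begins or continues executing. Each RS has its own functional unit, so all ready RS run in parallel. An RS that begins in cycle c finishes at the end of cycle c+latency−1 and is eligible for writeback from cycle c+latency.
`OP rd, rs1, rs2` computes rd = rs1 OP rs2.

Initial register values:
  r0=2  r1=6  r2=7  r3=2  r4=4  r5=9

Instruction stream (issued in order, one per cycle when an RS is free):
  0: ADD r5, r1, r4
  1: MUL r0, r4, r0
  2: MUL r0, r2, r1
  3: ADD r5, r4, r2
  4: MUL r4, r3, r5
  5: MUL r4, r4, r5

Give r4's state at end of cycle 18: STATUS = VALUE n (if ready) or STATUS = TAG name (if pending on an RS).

STATUS = VALUE 242

  c1: issue ADD r5<-Add1  regs: r0:2,r1:6,r2:7,r3:2,r4:4,r5:Add1
  c2: issue MUL r0<-Mul1  regs: r0:Mul1,r1:6,r2:7,r3:2,r4:4,r5:Add1
  c3: issue MUL r0<-Mul2  regs: r0:Mul2,r1:6,r2:7,r3:2,r4:4,r5:Add1
  c4: CDB Add1=10; issue ADD r5<-Add1  regs: r0:Mul2,r1:6,r2:7,r3:2,r4:4,r5:Add1
  c5: stall  regs: r0:Mul2,r1:6,r2:7,r3:2,r4:4,r5:Add1
  c6: stall  regs: r0:Mul2,r1:6,r2:7,r3:2,r4:4,r5:Add1
  c7: CDB Add1=11; stall  regs: r0:Mul2,r1:6,r2:7,r3:2,r4:4,r5:11
  c8: CDB Mul1=8; issue MUL r4<-Mul1  regs: r0:Mul2,r1:6,r2:7,r3:2,r4:Mul1,r5:11
  c9: CDB Mul2=42; issue MUL r4<-Mul2  regs: r0:42,r1:6,r2:7,r3:2,r4:Mul2,r5:11
  c10: -  regs: r0:42,r1:6,r2:7,r3:2,r4:Mul2,r5:11
  c11: -  regs: r0:42,r1:6,r2:7,r3:2,r4:Mul2,r5:11
  c12: -  regs: r0:42,r1:6,r2:7,r3:2,r4:Mul2,r5:11
  c13: CDB Mul1=22  regs: r0:42,r1:6,r2:7,r3:2,r4:Mul2,r5:11
  c14: -  regs: r0:42,r1:6,r2:7,r3:2,r4:Mul2,r5:11
  c15: -  regs: r0:42,r1:6,r2:7,r3:2,r4:Mul2,r5:11
  c16: -  regs: r0:42,r1:6,r2:7,r3:2,r4:Mul2,r5:11
  c17: -  regs: r0:42,r1:6,r2:7,r3:2,r4:Mul2,r5:11
  c18: CDB Mul2=242  regs: r0:42,r1:6,r2:7,r3:2,r4:242,r5:11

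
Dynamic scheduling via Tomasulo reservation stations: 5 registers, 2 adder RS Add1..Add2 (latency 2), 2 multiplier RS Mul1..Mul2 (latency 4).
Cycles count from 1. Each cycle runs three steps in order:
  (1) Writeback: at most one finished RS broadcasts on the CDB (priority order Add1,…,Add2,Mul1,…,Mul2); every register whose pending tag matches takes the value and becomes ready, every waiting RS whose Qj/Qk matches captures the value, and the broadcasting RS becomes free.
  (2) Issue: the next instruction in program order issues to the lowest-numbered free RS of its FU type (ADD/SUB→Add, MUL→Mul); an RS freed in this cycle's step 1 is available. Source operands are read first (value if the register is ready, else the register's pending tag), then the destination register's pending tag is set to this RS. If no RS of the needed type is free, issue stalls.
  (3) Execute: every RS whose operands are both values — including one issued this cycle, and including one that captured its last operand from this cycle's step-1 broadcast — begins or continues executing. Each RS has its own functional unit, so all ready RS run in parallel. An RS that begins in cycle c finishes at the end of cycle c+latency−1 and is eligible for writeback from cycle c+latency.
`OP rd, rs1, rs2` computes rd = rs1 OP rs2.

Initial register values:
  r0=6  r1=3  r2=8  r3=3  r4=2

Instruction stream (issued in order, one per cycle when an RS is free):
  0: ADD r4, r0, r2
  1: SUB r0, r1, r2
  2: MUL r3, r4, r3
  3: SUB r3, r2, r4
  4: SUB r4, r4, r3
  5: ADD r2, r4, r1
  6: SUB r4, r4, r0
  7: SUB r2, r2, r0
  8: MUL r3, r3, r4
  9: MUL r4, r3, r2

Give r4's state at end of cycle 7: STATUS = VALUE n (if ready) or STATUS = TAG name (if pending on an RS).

STATUS = TAG Add2

  c1: issue ADD r4<-Add1  regs: r0:6,r1:3,r2:8,r3:3,r4:Add1
  c2: issue SUB r0<-Add2  regs: r0:Add2,r1:3,r2:8,r3:3,r4:Add1
  c3: CDB Add1=14; issue MUL r3<-Mul1  regs: r0:Add2,r1:3,r2:8,r3:Mul1,r4:14
  c4: CDB Add2=-5; issue SUB r3<-Add1  regs: r0:-5,r1:3,r2:8,r3:Add1,r4:14
  c5: issue SUB r4<-Add2  regs: r0:-5,r1:3,r2:8,r3:Add1,r4:Add2
  c6: CDB Add1=-6; issue ADD r2<-Add1  regs: r0:-5,r1:3,r2:Add1,r3:-6,r4:Add2
  c7: CDB Mul1=42; stall  regs: r0:-5,r1:3,r2:Add1,r3:-6,r4:Add2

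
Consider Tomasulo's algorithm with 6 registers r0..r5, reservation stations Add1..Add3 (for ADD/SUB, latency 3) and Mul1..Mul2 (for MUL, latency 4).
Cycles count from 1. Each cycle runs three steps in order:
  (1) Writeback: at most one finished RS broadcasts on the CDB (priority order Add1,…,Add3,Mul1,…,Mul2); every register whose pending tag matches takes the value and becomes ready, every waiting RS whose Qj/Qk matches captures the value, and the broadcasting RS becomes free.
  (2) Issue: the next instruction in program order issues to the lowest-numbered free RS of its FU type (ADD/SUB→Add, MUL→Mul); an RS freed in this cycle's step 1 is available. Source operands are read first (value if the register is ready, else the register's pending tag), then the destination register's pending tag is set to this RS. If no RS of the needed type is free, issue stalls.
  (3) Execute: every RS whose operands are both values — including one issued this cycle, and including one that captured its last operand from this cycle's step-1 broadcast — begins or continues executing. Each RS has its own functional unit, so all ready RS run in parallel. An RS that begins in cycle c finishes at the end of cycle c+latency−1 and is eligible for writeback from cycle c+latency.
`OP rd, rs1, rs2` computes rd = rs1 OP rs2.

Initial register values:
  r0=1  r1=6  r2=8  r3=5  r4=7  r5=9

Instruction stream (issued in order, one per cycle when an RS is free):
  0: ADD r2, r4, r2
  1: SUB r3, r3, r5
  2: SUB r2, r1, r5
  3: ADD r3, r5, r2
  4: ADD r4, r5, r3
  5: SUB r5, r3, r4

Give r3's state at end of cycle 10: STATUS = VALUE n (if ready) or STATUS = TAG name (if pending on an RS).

  c1: issue ADD r2<-Add1  regs: r0:1,r1:6,r2:Add1,r3:5,r4:7,r5:9
  c2: issue SUB r3<-Add2  regs: r0:1,r1:6,r2:Add1,r3:Add2,r4:7,r5:9
  c3: issue SUB r2<-Add3  regs: r0:1,r1:6,r2:Add3,r3:Add2,r4:7,r5:9
  c4: CDB Add1=15; issue ADD r3<-Add1  regs: r0:1,r1:6,r2:Add3,r3:Add1,r4:7,r5:9
  c5: CDB Add2=-4; issue ADD r4<-Add2  regs: r0:1,r1:6,r2:Add3,r3:Add1,r4:Add2,r5:9
  c6: CDB Add3=-3; issue SUB r5<-Add3  regs: r0:1,r1:6,r2:-3,r3:Add1,r4:Add2,r5:Add3
  c7: -  regs: r0:1,r1:6,r2:-3,r3:Add1,r4:Add2,r5:Add3
  c8: -  regs: r0:1,r1:6,r2:-3,r3:Add1,r4:Add2,r5:Add3
  c9: CDB Add1=6  regs: r0:1,r1:6,r2:-3,r3:6,r4:Add2,r5:Add3
  c10: -  regs: r0:1,r1:6,r2:-3,r3:6,r4:Add2,r5:Add3

STATUS = VALUE 6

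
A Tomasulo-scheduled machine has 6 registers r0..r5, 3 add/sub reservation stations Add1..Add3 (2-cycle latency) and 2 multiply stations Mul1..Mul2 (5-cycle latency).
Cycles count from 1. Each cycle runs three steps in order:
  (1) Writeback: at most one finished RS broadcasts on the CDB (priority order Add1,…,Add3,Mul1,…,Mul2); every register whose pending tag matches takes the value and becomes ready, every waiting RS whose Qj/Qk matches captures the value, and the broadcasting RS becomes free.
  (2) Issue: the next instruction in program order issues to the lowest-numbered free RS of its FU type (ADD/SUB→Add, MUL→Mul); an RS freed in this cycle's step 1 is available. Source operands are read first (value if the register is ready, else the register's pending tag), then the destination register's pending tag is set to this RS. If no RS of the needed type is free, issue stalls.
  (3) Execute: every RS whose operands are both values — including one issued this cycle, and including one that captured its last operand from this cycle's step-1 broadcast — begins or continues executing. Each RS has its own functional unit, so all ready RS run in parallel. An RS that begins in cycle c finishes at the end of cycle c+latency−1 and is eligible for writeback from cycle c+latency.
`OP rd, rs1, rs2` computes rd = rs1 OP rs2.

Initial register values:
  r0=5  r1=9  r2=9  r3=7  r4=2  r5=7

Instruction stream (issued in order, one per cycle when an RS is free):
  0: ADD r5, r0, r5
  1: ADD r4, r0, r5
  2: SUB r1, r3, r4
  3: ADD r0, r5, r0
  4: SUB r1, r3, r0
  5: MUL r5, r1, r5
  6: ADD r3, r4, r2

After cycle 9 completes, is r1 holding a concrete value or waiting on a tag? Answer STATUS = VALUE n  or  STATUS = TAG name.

  c1: issue ADD r5<-Add1  regs: r0:5,r1:9,r2:9,r3:7,r4:2,r5:Add1
  c2: issue ADD r4<-Add2  regs: r0:5,r1:9,r2:9,r3:7,r4:Add2,r5:Add1
  c3: CDB Add1=12; issue SUB r1<-Add1  regs: r0:5,r1:Add1,r2:9,r3:7,r4:Add2,r5:12
  c4: issue ADD r0<-Add3  regs: r0:Add3,r1:Add1,r2:9,r3:7,r4:Add2,r5:12
  c5: CDB Add2=17; issue SUB r1<-Add2  regs: r0:Add3,r1:Add2,r2:9,r3:7,r4:17,r5:12
  c6: CDB Add3=17; issue MUL r5<-Mul1  regs: r0:17,r1:Add2,r2:9,r3:7,r4:17,r5:Mul1
  c7: CDB Add1=-10; issue ADD r3<-Add1  regs: r0:17,r1:Add2,r2:9,r3:Add1,r4:17,r5:Mul1
  c8: CDB Add2=-10  regs: r0:17,r1:-10,r2:9,r3:Add1,r4:17,r5:Mul1
  c9: CDB Add1=26  regs: r0:17,r1:-10,r2:9,r3:26,r4:17,r5:Mul1

STATUS = VALUE -10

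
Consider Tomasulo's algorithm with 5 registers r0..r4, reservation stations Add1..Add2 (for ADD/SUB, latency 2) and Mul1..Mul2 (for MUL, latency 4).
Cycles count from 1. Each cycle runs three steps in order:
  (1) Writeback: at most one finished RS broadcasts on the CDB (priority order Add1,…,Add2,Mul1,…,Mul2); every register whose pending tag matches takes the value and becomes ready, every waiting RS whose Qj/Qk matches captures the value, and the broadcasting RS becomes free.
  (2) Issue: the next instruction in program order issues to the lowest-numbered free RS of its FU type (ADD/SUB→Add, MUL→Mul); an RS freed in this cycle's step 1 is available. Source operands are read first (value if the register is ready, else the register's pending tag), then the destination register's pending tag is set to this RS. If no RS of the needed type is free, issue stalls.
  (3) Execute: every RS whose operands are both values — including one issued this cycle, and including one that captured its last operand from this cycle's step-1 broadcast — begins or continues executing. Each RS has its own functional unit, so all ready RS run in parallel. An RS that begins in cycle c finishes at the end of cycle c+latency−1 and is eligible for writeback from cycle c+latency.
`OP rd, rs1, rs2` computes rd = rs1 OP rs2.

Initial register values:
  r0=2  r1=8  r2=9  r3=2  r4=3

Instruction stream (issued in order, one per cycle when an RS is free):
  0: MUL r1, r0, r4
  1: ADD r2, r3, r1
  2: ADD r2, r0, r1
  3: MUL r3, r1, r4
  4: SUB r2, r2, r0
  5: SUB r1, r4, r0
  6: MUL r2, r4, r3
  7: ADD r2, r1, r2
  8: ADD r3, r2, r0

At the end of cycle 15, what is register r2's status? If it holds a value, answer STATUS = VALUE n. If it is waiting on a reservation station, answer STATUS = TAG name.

STATUS = VALUE 55

cycle 1: issue MUL r1<-Mul1 // r0:2,r1:Mul1,r2:9,r3:2,r4:3
cycle 2: issue ADD r2<-Add1 // r0:2,r1:Mul1,r2:Add1,r3:2,r4:3
cycle 3: issue ADD r2<-Add2 // r0:2,r1:Mul1,r2:Add2,r3:2,r4:3
cycle 4: issue MUL r3<-Mul2 // r0:2,r1:Mul1,r2:Add2,r3:Mul2,r4:3
cycle 5: CDB Mul1=6; stall // r0:2,r1:6,r2:Add2,r3:Mul2,r4:3
cycle 6: stall // r0:2,r1:6,r2:Add2,r3:Mul2,r4:3
cycle 7: CDB Add1=8; issue SUB r2<-Add1 // r0:2,r1:6,r2:Add1,r3:Mul2,r4:3
cycle 8: CDB Add2=8; issue SUB r1<-Add2 // r0:2,r1:Add2,r2:Add1,r3:Mul2,r4:3
cycle 9: CDB Mul2=18; issue MUL r2<-Mul1 // r0:2,r1:Add2,r2:Mul1,r3:18,r4:3
cycle 10: CDB Add1=6; issue ADD r2<-Add1 // r0:2,r1:Add2,r2:Add1,r3:18,r4:3
cycle 11: CDB Add2=1; issue ADD r3<-Add2 // r0:2,r1:1,r2:Add1,r3:Add2,r4:3
cycle 12: - // r0:2,r1:1,r2:Add1,r3:Add2,r4:3
cycle 13: CDB Mul1=54 // r0:2,r1:1,r2:Add1,r3:Add2,r4:3
cycle 14: - // r0:2,r1:1,r2:Add1,r3:Add2,r4:3
cycle 15: CDB Add1=55 // r0:2,r1:1,r2:55,r3:Add2,r4:3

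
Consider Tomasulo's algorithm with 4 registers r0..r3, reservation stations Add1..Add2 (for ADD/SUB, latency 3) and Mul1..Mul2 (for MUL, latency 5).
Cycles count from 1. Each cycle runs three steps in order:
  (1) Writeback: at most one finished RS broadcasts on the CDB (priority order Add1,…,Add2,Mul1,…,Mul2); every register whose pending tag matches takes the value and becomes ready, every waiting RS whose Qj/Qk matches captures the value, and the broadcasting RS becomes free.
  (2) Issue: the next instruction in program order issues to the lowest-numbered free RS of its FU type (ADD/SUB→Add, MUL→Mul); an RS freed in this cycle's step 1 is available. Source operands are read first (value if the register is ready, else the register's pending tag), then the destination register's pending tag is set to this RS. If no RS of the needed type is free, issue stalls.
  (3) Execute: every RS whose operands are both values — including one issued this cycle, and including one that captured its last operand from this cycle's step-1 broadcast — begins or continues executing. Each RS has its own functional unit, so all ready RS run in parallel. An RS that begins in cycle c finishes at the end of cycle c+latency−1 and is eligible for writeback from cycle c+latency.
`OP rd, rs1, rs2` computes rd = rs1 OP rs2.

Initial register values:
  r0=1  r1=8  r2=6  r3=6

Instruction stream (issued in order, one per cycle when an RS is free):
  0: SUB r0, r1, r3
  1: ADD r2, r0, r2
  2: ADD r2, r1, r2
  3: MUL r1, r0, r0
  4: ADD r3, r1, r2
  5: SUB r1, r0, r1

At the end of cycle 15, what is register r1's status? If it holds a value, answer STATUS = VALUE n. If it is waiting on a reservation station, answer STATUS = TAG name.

cycle 1: issue SUB r0<-Add1 // r0:Add1,r1:8,r2:6,r3:6
cycle 2: issue ADD r2<-Add2 // r0:Add1,r1:8,r2:Add2,r3:6
cycle 3: stall // r0:Add1,r1:8,r2:Add2,r3:6
cycle 4: CDB Add1=2; issue ADD r2<-Add1 // r0:2,r1:8,r2:Add1,r3:6
cycle 5: issue MUL r1<-Mul1 // r0:2,r1:Mul1,r2:Add1,r3:6
cycle 6: stall // r0:2,r1:Mul1,r2:Add1,r3:6
cycle 7: CDB Add2=8; issue ADD r3<-Add2 // r0:2,r1:Mul1,r2:Add1,r3:Add2
cycle 8: stall // r0:2,r1:Mul1,r2:Add1,r3:Add2
cycle 9: stall // r0:2,r1:Mul1,r2:Add1,r3:Add2
cycle 10: CDB Add1=16; issue SUB r1<-Add1 // r0:2,r1:Add1,r2:16,r3:Add2
cycle 11: CDB Mul1=4 // r0:2,r1:Add1,r2:16,r3:Add2
cycle 12: - // r0:2,r1:Add1,r2:16,r3:Add2
cycle 13: - // r0:2,r1:Add1,r2:16,r3:Add2
cycle 14: CDB Add1=-2 // r0:2,r1:-2,r2:16,r3:Add2
cycle 15: CDB Add2=20 // r0:2,r1:-2,r2:16,r3:20

STATUS = VALUE -2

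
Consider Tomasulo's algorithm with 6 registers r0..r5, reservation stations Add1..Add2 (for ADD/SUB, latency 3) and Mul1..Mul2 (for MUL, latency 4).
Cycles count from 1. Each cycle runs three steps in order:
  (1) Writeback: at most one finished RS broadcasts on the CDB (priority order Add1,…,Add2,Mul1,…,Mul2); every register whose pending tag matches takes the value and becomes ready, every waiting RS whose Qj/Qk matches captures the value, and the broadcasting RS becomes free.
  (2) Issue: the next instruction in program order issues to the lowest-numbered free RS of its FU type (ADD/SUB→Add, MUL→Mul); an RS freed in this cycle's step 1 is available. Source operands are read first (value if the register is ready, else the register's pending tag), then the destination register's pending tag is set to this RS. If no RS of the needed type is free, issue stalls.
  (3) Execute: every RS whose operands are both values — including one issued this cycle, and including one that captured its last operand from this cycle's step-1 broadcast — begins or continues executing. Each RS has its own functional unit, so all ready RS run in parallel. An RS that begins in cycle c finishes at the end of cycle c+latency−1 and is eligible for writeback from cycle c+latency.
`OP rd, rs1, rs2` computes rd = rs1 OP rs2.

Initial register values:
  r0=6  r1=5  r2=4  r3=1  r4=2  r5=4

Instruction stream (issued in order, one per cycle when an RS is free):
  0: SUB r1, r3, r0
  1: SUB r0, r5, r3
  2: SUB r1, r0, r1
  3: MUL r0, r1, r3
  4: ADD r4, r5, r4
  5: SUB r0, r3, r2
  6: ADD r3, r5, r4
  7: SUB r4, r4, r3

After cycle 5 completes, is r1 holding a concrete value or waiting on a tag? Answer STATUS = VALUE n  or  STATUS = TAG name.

STATUS = TAG Add1

c1: issue SUB r1<-Add1 | r0:6,r1:Add1,r2:4,r3:1,r4:2,r5:4
c2: issue SUB r0<-Add2 | r0:Add2,r1:Add1,r2:4,r3:1,r4:2,r5:4
c3: stall | r0:Add2,r1:Add1,r2:4,r3:1,r4:2,r5:4
c4: CDB Add1=-5; issue SUB r1<-Add1 | r0:Add2,r1:Add1,r2:4,r3:1,r4:2,r5:4
c5: CDB Add2=3; issue MUL r0<-Mul1 | r0:Mul1,r1:Add1,r2:4,r3:1,r4:2,r5:4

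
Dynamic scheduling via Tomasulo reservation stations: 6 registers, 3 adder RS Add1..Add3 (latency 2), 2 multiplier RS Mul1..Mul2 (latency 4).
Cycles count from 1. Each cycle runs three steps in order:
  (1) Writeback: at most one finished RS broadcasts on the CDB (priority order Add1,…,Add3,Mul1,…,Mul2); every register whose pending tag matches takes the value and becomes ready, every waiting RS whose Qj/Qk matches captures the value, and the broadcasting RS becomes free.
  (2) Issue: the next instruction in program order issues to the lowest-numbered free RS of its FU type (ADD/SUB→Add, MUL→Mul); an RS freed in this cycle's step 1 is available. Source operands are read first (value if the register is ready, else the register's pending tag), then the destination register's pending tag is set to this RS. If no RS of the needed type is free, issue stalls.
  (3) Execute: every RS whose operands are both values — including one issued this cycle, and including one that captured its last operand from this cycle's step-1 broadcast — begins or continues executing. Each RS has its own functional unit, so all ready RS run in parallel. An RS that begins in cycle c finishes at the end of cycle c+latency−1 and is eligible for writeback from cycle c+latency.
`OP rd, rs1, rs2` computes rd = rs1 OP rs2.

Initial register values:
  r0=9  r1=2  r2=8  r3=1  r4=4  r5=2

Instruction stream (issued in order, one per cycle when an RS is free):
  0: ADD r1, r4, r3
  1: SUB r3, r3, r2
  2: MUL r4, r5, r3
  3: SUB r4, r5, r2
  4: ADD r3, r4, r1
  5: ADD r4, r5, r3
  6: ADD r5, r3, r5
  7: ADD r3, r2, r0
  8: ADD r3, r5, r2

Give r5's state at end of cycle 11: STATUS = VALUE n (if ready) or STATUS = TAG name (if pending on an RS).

c1: issue ADD r1<-Add1 | r0:9,r1:Add1,r2:8,r3:1,r4:4,r5:2
c2: issue SUB r3<-Add2 | r0:9,r1:Add1,r2:8,r3:Add2,r4:4,r5:2
c3: CDB Add1=5; issue MUL r4<-Mul1 | r0:9,r1:5,r2:8,r3:Add2,r4:Mul1,r5:2
c4: CDB Add2=-7; issue SUB r4<-Add1 | r0:9,r1:5,r2:8,r3:-7,r4:Add1,r5:2
c5: issue ADD r3<-Add2 | r0:9,r1:5,r2:8,r3:Add2,r4:Add1,r5:2
c6: CDB Add1=-6; issue ADD r4<-Add1 | r0:9,r1:5,r2:8,r3:Add2,r4:Add1,r5:2
c7: issue ADD r5<-Add3 | r0:9,r1:5,r2:8,r3:Add2,r4:Add1,r5:Add3
c8: CDB Add2=-1; issue ADD r3<-Add2 | r0:9,r1:5,r2:8,r3:Add2,r4:Add1,r5:Add3
c9: CDB Mul1=-14; stall | r0:9,r1:5,r2:8,r3:Add2,r4:Add1,r5:Add3
c10: CDB Add1=1; issue ADD r3<-Add1 | r0:9,r1:5,r2:8,r3:Add1,r4:1,r5:Add3
c11: CDB Add2=17 | r0:9,r1:5,r2:8,r3:Add1,r4:1,r5:Add3

STATUS = TAG Add3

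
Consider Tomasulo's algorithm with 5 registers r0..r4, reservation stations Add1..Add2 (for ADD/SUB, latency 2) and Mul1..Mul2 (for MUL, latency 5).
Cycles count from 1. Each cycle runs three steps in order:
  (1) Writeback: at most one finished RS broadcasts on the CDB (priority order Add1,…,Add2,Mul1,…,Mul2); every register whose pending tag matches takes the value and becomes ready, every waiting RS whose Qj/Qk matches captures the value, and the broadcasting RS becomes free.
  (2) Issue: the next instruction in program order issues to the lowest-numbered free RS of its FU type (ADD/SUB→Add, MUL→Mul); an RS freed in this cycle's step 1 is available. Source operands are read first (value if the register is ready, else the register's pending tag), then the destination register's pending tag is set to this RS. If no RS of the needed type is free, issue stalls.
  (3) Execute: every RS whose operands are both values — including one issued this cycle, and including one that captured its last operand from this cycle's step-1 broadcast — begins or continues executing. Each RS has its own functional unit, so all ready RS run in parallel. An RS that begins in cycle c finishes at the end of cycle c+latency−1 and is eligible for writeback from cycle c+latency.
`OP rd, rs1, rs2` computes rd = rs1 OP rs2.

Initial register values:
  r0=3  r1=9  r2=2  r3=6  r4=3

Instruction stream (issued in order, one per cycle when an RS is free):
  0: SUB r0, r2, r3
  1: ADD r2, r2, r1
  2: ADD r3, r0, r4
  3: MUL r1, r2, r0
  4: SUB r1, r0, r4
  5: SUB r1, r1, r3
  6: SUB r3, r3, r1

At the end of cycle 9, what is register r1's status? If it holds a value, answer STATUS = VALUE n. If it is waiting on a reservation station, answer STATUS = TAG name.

  c1: issue SUB r0<-Add1  regs: r0:Add1,r1:9,r2:2,r3:6,r4:3
  c2: issue ADD r2<-Add2  regs: r0:Add1,r1:9,r2:Add2,r3:6,r4:3
  c3: CDB Add1=-4; issue ADD r3<-Add1  regs: r0:-4,r1:9,r2:Add2,r3:Add1,r4:3
  c4: CDB Add2=11; issue MUL r1<-Mul1  regs: r0:-4,r1:Mul1,r2:11,r3:Add1,r4:3
  c5: CDB Add1=-1; issue SUB r1<-Add1  regs: r0:-4,r1:Add1,r2:11,r3:-1,r4:3
  c6: issue SUB r1<-Add2  regs: r0:-4,r1:Add2,r2:11,r3:-1,r4:3
  c7: CDB Add1=-7; issue SUB r3<-Add1  regs: r0:-4,r1:Add2,r2:11,r3:Add1,r4:3
  c8: -  regs: r0:-4,r1:Add2,r2:11,r3:Add1,r4:3
  c9: CDB Add2=-6  regs: r0:-4,r1:-6,r2:11,r3:Add1,r4:3

STATUS = VALUE -6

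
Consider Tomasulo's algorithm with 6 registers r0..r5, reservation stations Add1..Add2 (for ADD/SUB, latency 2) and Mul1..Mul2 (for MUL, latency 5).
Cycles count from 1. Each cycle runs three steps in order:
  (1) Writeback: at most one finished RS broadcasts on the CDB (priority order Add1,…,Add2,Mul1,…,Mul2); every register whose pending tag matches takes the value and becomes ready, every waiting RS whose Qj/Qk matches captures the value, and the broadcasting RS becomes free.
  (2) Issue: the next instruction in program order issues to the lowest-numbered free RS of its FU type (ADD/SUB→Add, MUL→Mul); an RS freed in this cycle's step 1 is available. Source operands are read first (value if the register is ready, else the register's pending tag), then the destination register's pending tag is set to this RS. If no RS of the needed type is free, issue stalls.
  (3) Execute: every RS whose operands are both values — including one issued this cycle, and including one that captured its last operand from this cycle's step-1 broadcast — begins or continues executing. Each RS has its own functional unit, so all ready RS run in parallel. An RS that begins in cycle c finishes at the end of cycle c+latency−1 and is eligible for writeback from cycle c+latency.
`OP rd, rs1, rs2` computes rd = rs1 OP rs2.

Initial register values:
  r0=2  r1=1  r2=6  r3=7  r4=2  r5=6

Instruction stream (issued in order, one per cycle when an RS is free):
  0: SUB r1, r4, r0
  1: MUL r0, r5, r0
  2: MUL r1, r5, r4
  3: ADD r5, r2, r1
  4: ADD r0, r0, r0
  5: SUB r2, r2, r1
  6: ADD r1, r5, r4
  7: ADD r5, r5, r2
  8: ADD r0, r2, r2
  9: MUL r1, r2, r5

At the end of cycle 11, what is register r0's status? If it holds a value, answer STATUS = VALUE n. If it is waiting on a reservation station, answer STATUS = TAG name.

STATUS = VALUE 24

c1: issue SUB r1<-Add1 | r0:2,r1:Add1,r2:6,r3:7,r4:2,r5:6
c2: issue MUL r0<-Mul1 | r0:Mul1,r1:Add1,r2:6,r3:7,r4:2,r5:6
c3: CDB Add1=0; issue MUL r1<-Mul2 | r0:Mul1,r1:Mul2,r2:6,r3:7,r4:2,r5:6
c4: issue ADD r5<-Add1 | r0:Mul1,r1:Mul2,r2:6,r3:7,r4:2,r5:Add1
c5: issue ADD r0<-Add2 | r0:Add2,r1:Mul2,r2:6,r3:7,r4:2,r5:Add1
c6: stall | r0:Add2,r1:Mul2,r2:6,r3:7,r4:2,r5:Add1
c7: CDB Mul1=12; stall | r0:Add2,r1:Mul2,r2:6,r3:7,r4:2,r5:Add1
c8: CDB Mul2=12; stall | r0:Add2,r1:12,r2:6,r3:7,r4:2,r5:Add1
c9: CDB Add2=24; issue SUB r2<-Add2 | r0:24,r1:12,r2:Add2,r3:7,r4:2,r5:Add1
c10: CDB Add1=18; issue ADD r1<-Add1 | r0:24,r1:Add1,r2:Add2,r3:7,r4:2,r5:18
c11: CDB Add2=-6; issue ADD r5<-Add2 | r0:24,r1:Add1,r2:-6,r3:7,r4:2,r5:Add2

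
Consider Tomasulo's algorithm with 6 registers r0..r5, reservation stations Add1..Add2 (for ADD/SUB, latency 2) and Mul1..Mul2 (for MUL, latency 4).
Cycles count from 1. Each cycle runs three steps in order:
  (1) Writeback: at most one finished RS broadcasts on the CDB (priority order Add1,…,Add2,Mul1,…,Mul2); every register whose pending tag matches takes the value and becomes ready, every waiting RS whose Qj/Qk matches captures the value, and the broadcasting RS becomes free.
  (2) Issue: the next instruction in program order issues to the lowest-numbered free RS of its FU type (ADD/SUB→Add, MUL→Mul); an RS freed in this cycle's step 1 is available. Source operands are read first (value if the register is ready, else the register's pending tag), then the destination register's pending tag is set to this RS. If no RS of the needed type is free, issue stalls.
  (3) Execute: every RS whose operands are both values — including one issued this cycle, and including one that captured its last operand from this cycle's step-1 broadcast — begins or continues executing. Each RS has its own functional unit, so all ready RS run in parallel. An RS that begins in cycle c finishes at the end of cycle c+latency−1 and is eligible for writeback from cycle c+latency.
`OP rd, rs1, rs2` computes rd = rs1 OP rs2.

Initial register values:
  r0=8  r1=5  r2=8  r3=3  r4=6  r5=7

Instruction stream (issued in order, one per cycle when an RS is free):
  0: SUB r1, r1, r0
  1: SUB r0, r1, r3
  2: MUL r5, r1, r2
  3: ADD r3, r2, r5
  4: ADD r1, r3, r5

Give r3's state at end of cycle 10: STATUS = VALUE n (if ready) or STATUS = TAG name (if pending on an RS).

cycle 1: issue SUB r1<-Add1 // r0:8,r1:Add1,r2:8,r3:3,r4:6,r5:7
cycle 2: issue SUB r0<-Add2 // r0:Add2,r1:Add1,r2:8,r3:3,r4:6,r5:7
cycle 3: CDB Add1=-3; issue MUL r5<-Mul1 // r0:Add2,r1:-3,r2:8,r3:3,r4:6,r5:Mul1
cycle 4: issue ADD r3<-Add1 // r0:Add2,r1:-3,r2:8,r3:Add1,r4:6,r5:Mul1
cycle 5: CDB Add2=-6; issue ADD r1<-Add2 // r0:-6,r1:Add2,r2:8,r3:Add1,r4:6,r5:Mul1
cycle 6: - // r0:-6,r1:Add2,r2:8,r3:Add1,r4:6,r5:Mul1
cycle 7: CDB Mul1=-24 // r0:-6,r1:Add2,r2:8,r3:Add1,r4:6,r5:-24
cycle 8: - // r0:-6,r1:Add2,r2:8,r3:Add1,r4:6,r5:-24
cycle 9: CDB Add1=-16 // r0:-6,r1:Add2,r2:8,r3:-16,r4:6,r5:-24
cycle 10: - // r0:-6,r1:Add2,r2:8,r3:-16,r4:6,r5:-24

STATUS = VALUE -16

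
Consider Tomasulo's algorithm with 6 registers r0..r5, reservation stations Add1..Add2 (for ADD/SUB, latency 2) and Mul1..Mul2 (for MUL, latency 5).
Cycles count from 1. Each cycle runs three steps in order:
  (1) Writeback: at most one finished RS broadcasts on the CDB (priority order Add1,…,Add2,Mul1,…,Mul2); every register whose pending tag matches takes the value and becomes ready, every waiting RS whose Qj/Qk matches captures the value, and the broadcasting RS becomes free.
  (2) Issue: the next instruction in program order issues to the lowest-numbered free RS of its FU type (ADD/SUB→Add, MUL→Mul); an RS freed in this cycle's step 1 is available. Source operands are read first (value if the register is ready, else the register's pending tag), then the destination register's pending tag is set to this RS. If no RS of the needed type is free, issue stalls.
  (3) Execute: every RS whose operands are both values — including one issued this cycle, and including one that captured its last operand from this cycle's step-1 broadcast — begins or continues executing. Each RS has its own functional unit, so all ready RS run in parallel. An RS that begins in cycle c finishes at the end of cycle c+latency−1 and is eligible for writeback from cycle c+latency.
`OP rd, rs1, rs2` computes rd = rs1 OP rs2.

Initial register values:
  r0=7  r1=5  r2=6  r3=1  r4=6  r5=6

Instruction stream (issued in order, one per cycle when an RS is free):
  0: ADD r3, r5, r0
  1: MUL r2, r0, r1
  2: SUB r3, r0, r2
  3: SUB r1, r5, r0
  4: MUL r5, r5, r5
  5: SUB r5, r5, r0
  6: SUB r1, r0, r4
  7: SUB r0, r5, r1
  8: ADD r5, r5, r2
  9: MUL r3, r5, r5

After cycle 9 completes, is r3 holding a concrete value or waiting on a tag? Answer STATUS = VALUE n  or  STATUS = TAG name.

cycle 1: issue ADD r3<-Add1 // r0:7,r1:5,r2:6,r3:Add1,r4:6,r5:6
cycle 2: issue MUL r2<-Mul1 // r0:7,r1:5,r2:Mul1,r3:Add1,r4:6,r5:6
cycle 3: CDB Add1=13; issue SUB r3<-Add1 // r0:7,r1:5,r2:Mul1,r3:Add1,r4:6,r5:6
cycle 4: issue SUB r1<-Add2 // r0:7,r1:Add2,r2:Mul1,r3:Add1,r4:6,r5:6
cycle 5: issue MUL r5<-Mul2 // r0:7,r1:Add2,r2:Mul1,r3:Add1,r4:6,r5:Mul2
cycle 6: CDB Add2=-1; issue SUB r5<-Add2 // r0:7,r1:-1,r2:Mul1,r3:Add1,r4:6,r5:Add2
cycle 7: CDB Mul1=35; stall // r0:7,r1:-1,r2:35,r3:Add1,r4:6,r5:Add2
cycle 8: stall // r0:7,r1:-1,r2:35,r3:Add1,r4:6,r5:Add2
cycle 9: CDB Add1=-28; issue SUB r1<-Add1 // r0:7,r1:Add1,r2:35,r3:-28,r4:6,r5:Add2

STATUS = VALUE -28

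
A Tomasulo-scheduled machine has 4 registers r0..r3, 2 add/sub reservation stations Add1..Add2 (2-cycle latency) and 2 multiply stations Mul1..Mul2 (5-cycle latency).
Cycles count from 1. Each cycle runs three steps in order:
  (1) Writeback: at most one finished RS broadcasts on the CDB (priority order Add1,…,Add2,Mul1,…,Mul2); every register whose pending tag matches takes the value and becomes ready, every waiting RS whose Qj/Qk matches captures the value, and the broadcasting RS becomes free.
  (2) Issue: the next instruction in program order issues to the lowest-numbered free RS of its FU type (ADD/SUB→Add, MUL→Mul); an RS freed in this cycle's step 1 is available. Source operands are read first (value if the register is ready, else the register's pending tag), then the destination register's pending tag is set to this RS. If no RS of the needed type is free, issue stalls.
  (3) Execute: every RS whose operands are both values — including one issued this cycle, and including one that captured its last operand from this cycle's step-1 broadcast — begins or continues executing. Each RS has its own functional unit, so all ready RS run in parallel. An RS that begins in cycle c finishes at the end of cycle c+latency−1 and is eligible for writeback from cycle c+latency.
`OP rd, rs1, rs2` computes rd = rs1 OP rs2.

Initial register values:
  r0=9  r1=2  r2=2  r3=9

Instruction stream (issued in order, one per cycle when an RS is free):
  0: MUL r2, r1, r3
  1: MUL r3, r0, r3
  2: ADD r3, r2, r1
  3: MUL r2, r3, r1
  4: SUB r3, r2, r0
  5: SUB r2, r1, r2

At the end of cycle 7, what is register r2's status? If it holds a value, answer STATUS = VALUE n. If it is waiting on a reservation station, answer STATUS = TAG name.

STATUS = TAG Mul1

cycle 1: issue MUL r2<-Mul1 // r0:9,r1:2,r2:Mul1,r3:9
cycle 2: issue MUL r3<-Mul2 // r0:9,r1:2,r2:Mul1,r3:Mul2
cycle 3: issue ADD r3<-Add1 // r0:9,r1:2,r2:Mul1,r3:Add1
cycle 4: stall // r0:9,r1:2,r2:Mul1,r3:Add1
cycle 5: stall // r0:9,r1:2,r2:Mul1,r3:Add1
cycle 6: CDB Mul1=18; issue MUL r2<-Mul1 // r0:9,r1:2,r2:Mul1,r3:Add1
cycle 7: CDB Mul2=81; issue SUB r3<-Add2 // r0:9,r1:2,r2:Mul1,r3:Add2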